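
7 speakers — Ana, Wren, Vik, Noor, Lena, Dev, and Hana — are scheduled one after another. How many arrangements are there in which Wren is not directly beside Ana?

3600

Of the 7! = 5040 arrangements, those with Wren and Ana adjacent number 2 × 6! = 1440 (treat the pair as a block with 2 internal orders).
Complementary counting: 5040 − 1440 = 3600.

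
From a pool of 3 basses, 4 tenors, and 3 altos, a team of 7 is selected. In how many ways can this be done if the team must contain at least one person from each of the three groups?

Unrestricted: C(10,7) = 120 ways to pick any 7 of the 10.
Selections missing a whole group: no basses → C(7,7) = 1; no tenors → C(6,7) = 0; no altos → C(7,7) = 1.
Add back selections omitting two groups (i.e. drawn from a single group): C(3,7) + C(4,7) + C(3,7) = 0.
By inclusion–exclusion: 120 − 2 + 0 = 118.

118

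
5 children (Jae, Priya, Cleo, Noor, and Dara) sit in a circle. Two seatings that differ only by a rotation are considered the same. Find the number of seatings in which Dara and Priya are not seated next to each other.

12

Without the restriction there are (4)! = 24 seatings.
Those with Dara next to Priya: fuse the pair into one unit and seat 4 units around a circle — 2·(3)! = 12.
Subtracting, 24 − 12 = 12.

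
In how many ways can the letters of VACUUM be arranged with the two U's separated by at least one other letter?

240

There are 6!/(2!) = 360 arrangements of VACUUM in total.
If the two U's are adjacent, glue them into one block, leaving 5 items to arrange: (5)! = 120 ways.
Hence 360 − 120 = 240.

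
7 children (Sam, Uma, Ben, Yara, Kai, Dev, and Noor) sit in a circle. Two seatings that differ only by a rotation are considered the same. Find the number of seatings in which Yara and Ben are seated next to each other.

240

Glue Yara and Ben into a block (2 internal orders). Seating 6 units around a circle gives (5)! arrangements.
So 2 × (5)! = 2 × 120 = 240.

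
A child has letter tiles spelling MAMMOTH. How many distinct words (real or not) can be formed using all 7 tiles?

840

The 7 letters of MAMMOTH have repeats: M appearing 3 times.
The number of distinct arrangements is 7!/(3!) = 5040/6 = 840.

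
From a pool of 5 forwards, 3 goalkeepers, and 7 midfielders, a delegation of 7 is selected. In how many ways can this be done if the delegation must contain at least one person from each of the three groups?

With no constraint there are C(15,7) = 6435 possible selections.
Subtract selections that omit an entire group: no forwards → C(10,7) = 120; no goalkeepers → C(12,7) = 792; no midfielders → C(8,7) = 8.
Add back selections omitting two groups (i.e. drawn from a single group): C(5,7) + C(3,7) + C(7,7) = 1.
By inclusion–exclusion: 6435 − 920 + 1 = 5516.

5516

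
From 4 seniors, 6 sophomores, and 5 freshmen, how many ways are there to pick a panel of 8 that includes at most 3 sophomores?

Split by how many sophomores are chosen (0 through 3).
Sum: C(6,0)·C(9,8) + C(6,1)·C(9,7) + C(6,2)·C(9,6) + C(6,3)·C(9,5) = 9 + 216 + 1260 + 2520 = 4005.

4005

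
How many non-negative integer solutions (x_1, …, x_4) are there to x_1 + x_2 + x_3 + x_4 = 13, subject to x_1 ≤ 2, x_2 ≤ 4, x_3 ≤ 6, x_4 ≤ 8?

By stars and bars, unrestricted non-negative solutions to x_1+…+x_4 = 13 number C(13+3,3) = 560.
Subtract solutions that violate a single cap (substitute x_i' = x_i − (cap_i+1)): x_1 ≥ 3 gives C(13,3) = 286; x_2 ≥ 5 gives C(11,3) = 165; x_3 ≥ 7 gives C(9,3) = 84; x_4 ≥ 9 gives C(7,3) = 35. Together 570.
Add back pairs where two caps are both exceeded: 56 + 20 + 4 + 4 + 0 + 0 = 84.
By inclusion–exclusion the count is 560 − 570 + 84 = 74.

74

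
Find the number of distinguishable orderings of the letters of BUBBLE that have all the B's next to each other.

Treat the 3 copies of B as a single block. The multiset to arrange is then {BBB, E, L, U}, 4 items in all.
All 4 items are distinct, so there are (4)! = 24 arrangements.

24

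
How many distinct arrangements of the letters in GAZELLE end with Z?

180

With the last slot taken by Z, it remains to arrange the other 6 letters (GAELLE).
Those 6 letters have E appearing twice and L appearing twice, giving (6)!/(2!·2!) = 180.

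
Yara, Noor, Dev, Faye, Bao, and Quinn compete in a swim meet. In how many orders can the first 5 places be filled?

720

There are 6 choices for 1st place, 5 for 2nd, and so on down to 2 for position 5.
That gives 6 × 5 × 4 × 3 × 2 = 720.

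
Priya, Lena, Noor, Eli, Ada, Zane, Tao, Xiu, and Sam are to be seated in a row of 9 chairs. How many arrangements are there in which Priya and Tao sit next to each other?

Glue Priya and Tao into one block (2 internal orders), leaving 8 units to arrange in a row.
So the count is 2·(8)! = 80640.

80640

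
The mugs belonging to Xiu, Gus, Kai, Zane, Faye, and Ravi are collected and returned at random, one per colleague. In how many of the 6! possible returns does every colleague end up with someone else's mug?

Count assignments avoiding every fixed point. For any j of the 6 colleagues fixed to their own mug, the other 6−j can be arranged in (6−j)! ways.
By inclusion–exclusion this is Σ_{j=0}^{6} (−1)^j C(6,j)·(6−j)!.
Computing: 720 − 720 + 360 − 120 + 30 − 6 + 1 = 265.

265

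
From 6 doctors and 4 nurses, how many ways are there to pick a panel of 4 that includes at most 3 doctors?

195

Split by how many doctors are chosen (0 through 3).
Sum: C(6,0)·C(4,4) + C(6,1)·C(4,3) + C(6,2)·C(4,2) + C(6,3)·C(4,1) = 1 + 24 + 90 + 80 = 195.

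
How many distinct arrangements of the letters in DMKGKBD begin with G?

180

Fix G in the first position and arrange the remaining 6 letters.
Those 6 letters have D appearing twice and K appearing twice, giving (6)!/(2!·2!) = 180.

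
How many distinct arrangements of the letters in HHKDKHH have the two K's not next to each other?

75

Total arrangements of HHKDKHH: 7!/(4!·2!) = 105.
Arrangements with the K's together: treat KK as one letter, giving (6)!/(4!) = 30.
Subtracting, 105 − 30 = 75 arrangements keep the K's apart.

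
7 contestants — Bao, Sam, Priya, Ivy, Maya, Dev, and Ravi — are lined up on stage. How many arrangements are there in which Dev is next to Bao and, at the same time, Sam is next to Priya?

Treat {Dev,Bao} as one block (2 orders) and {Sam,Priya} as another (2 orders).
That leaves 5 units to arrange: 2 × 2 × 5! = 4 × 120 = 480.

480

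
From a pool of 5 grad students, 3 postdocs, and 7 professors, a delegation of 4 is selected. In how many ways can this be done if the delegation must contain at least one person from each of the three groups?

630

Total 4-person selections from all 15: C(15,4) = 1365.
Selections missing a whole group: no grad students → C(10,4) = 210; no postdocs → C(12,4) = 495; no professors → C(8,4) = 70.
Add back selections omitting two groups (i.e. drawn from a single group): C(5,4) + C(3,4) + C(7,4) = 40.
By inclusion–exclusion: 1365 − 775 + 40 = 630.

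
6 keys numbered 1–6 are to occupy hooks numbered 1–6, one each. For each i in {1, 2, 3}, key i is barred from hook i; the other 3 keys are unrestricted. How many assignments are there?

426

Let Aᵢ (for i ∈ {1, 2, 3}) be the placements that put key i in its forbidden hook. Any j of these fix j positions, leaving (6−j)! ways to fill the rest, and there are C(3,j) ways to pick which j.
By inclusion–exclusion, the number of valid placements is Σ_{j=0}^{3} (−1)^j C(3,j)·(6−j)!.
Computing: 720 − 360 + 72 − 6 = 426.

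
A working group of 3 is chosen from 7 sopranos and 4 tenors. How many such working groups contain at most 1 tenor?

Split by how many tenors are chosen (0 through 1).
Sum: C(4,0)·C(7,3) + C(4,1)·C(7,2) = 35 + 84 = 119.

119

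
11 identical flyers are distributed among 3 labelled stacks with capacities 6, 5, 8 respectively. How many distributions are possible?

Without the upper bounds there are C(13,2) = 78 ways to split 11 among 3 stacks.
Subtract solutions that violate a single cap (substitute x_i' = x_i − (cap_i+1)): x_1 ≥ 7 gives C(6,2) = 15; x_2 ≥ 6 gives C(7,2) = 21; x_3 ≥ 9 gives C(4,2) = 6. Together 42.
No two caps can be exceeded simultaneously, so the pair terms are all 0.
By inclusion–exclusion the count is 78 − 42 + 0 = 36.

36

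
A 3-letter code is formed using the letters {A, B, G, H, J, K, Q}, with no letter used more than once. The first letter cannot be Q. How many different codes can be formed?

The first letter has 7−1 = 6 choices (anything except Q).
The remaining 2 letters are filled from the other 6 symbols without repetition: 6 × 5 = 30.
Total: 6 × 30 = 180.

180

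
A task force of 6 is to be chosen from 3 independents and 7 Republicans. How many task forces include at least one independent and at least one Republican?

Unrestricted: C(10,6) = 210 ways to pick any 6 of the 10.
Subtract selections that omit an entire group: no independents → C(7,6) = 7; no Republicans → C(3,6) = 0.
Both groups omitted at once is impossible, so 210 − 7 = 203.

203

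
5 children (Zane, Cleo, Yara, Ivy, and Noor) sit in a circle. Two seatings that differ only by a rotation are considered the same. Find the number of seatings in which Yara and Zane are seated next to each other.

12

Glue Yara and Zane into a block (2 internal orders). Seating 4 units around a circle gives (3)! arrangements.
So 2 × (3)! = 2 × 6 = 12.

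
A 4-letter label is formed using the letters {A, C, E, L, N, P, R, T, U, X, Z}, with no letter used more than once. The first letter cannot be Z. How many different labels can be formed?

The first letter has 11−1 = 10 choices (anything except Z).
The remaining 3 letters are filled from the other 10 symbols without repetition: 10 × 9 × 8 = 720.
Total: 10 × 720 = 7200.

7200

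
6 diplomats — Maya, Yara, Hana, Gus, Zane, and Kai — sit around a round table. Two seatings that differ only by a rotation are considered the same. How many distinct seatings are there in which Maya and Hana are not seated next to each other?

All circular seatings of 6 people number (5)! = 120.
Those with Maya next to Hana: fuse the pair into one unit and seat 5 units around a circle — 2·(4)! = 48.
Subtracting, 120 − 48 = 72.

72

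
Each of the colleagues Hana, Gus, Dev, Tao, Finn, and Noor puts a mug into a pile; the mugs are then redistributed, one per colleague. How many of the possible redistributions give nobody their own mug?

265

This is the derangement count D_6: permutations of 6 items with no fixed point.
By inclusion–exclusion this is Σ_{j=0}^{6} (−1)^j C(6,j)·(6−j)!.
Computing: 720 − 720 + 360 − 120 + 30 − 6 + 1 = 265.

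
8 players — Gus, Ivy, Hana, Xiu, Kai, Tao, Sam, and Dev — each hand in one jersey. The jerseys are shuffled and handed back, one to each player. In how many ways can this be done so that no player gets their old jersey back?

This is the derangement count D_8: permutations of 8 items with no fixed point.
By inclusion–exclusion this is Σ_{j=0}^{8} (−1)^j C(8,j)·(8−j)!.
Computing: 40320 − 40320 + 20160 − 6720 + 1680 − 336 + 56 − 8 + 1 = 14833.

14833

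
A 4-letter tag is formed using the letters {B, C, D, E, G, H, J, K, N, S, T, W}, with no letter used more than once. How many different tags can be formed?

11880

With no repetition, fill the 4 letters in order: 12 choices, then 11, down to 9.
12 × 11 × 10 × 9 = 11880.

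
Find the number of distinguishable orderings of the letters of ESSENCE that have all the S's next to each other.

120

Treat the 2 copies of S as a single block. The multiset to arrange is then {SS, C, E, E, E, N}, 6 items in all.
That gives (6)!/(3!) = 120 arrangements.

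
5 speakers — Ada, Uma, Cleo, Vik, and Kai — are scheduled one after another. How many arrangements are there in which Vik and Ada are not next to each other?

72

Of the 5! = 120 arrangements, those with Vik and Ada adjacent number 2 × 4! = 48 (treat the pair as a block with 2 internal orders).
So 120 − 48 = 72 arrangements keep them apart.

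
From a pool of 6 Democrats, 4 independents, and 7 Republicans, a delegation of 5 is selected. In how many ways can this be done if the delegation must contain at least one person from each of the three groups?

4214

Unrestricted: C(17,5) = 6188 ways to pick any 5 of the 17.
Subtract selections that omit an entire group: no Democrats → C(11,5) = 462; no independents → C(13,5) = 1287; no Republicans → C(10,5) = 252.
Add back selections omitting two groups (i.e. drawn from a single group): C(6,5) + C(4,5) + C(7,5) = 27.
By inclusion–exclusion: 6188 − 2001 + 27 = 4214.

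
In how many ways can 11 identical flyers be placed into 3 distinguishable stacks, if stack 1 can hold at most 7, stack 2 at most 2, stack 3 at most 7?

Without the upper bounds there are C(13,2) = 78 ways to split 11 among 3 stacks.
Subtract solutions that violate a single cap (substitute x_i' = x_i − (cap_i+1)): x_1 ≥ 8 gives C(5,2) = 10; x_2 ≥ 3 gives C(10,2) = 45; x_3 ≥ 8 gives C(5,2) = 10. Together 65.
Add back pairs where two caps are both exceeded: 1 + 0 + 1 = 2.
By inclusion–exclusion the count is 78 − 65 + 2 = 15.

15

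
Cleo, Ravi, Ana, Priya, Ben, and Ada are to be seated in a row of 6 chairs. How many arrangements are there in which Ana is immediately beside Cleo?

Glue Ana and Cleo into one block (2 internal orders), leaving 5 units to arrange in a row.
So the count is 2·(5)! = 240.

240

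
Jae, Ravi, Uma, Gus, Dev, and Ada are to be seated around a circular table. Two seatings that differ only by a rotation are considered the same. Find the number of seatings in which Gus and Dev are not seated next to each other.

Without the restriction there are (5)! = 120 seatings.
Those with Gus next to Dev: fuse the pair into one unit and seat 5 units around a circle — 2·(4)! = 48.
Subtracting, 120 − 48 = 72.

72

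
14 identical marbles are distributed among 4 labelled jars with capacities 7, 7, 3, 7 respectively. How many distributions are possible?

Ignoring the caps, the number of non-negative solutions to x_1+…+x_4 = 14 is C(17,3) = 680.
Subtract solutions that violate a single cap (substitute x_i' = x_i − (cap_i+1)): x_1 ≥ 8 gives C(9,3) = 84; x_2 ≥ 8 gives C(9,3) = 84; x_3 ≥ 4 gives C(13,3) = 286; x_4 ≥ 8 gives C(9,3) = 84. Together 538.
Add back pairs where two caps are both exceeded: 0 + 10 + 0 + 10 + 0 + 10 = 30.
By inclusion–exclusion the count is 680 − 538 + 30 = 172.

172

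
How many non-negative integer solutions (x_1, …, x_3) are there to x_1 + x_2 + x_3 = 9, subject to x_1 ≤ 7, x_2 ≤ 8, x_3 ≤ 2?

23

Ignoring the caps, the number of non-negative solutions to x_1+…+x_3 = 9 is C(11,2) = 55.
Subtract solutions that violate a single cap (substitute x_i' = x_i − (cap_i+1)): x_1 ≥ 8 gives C(3,2) = 3; x_2 ≥ 9 gives C(2,2) = 1; x_3 ≥ 3 gives C(8,2) = 28. Together 32.
No two caps can be exceeded simultaneously, so the pair terms are all 0.
By inclusion–exclusion the count is 55 − 32 + 0 = 23.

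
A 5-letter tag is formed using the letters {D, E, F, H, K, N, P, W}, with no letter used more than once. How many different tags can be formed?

With no repetition, fill the 5 letters in order: 8 choices, then 7, down to 4.
8 × 7 × 6 × 5 × 4 = 6720.

6720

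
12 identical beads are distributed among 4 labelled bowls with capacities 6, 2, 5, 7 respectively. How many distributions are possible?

Ignoring the caps, the number of non-negative solutions to x_1+…+x_4 = 12 is C(15,3) = 455.
Subtract solutions that violate a single cap (substitute x_i' = x_i − (cap_i+1)): x_1 ≥ 7 gives C(8,3) = 56; x_2 ≥ 3 gives C(12,3) = 220; x_3 ≥ 6 gives C(9,3) = 84; x_4 ≥ 8 gives C(7,3) = 35. Together 395.
Add back pairs where two caps are both exceeded: 10 + 0 + 0 + 20 + 4 + 0 = 34.
By inclusion–exclusion the count is 455 − 395 + 34 = 94.

94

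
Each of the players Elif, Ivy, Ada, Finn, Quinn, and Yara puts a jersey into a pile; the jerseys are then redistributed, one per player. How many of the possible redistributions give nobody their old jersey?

265

Count assignments avoiding every fixed point. For any j of the 6 players fixed to their old jersey, the other 6−j can be arranged in (6−j)! ways.
By inclusion–exclusion this is Σ_{j=0}^{6} (−1)^j C(6,j)·(6−j)!.
Computing: 720 − 720 + 360 − 120 + 30 − 6 + 1 = 265.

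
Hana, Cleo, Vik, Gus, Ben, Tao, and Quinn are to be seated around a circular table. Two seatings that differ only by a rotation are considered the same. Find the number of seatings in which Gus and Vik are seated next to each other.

240

Glue Gus and Vik into a block (2 internal orders). Seating 6 units around a circle gives (5)! arrangements.
So 2 × (5)! = 2 × 120 = 240.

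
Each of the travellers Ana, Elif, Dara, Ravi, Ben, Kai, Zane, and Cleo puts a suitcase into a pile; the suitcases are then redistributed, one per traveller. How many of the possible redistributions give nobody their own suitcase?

14833

Let Aᵢ be the assignments in which traveller i gets their own suitcase. We want the size of the complement of A₁∪…∪A_8.
By inclusion–exclusion this is Σ_{j=0}^{8} (−1)^j C(8,j)·(8−j)!.
Computing: 40320 − 40320 + 20160 − 6720 + 1680 − 336 + 56 − 8 + 1 = 14833.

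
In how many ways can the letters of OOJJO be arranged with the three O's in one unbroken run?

Treat the 3 copies of O as a single block. The multiset to arrange is then {OOO, J, J}, 3 items in all.
That gives (3)!/(2!) = 3 arrangements.

3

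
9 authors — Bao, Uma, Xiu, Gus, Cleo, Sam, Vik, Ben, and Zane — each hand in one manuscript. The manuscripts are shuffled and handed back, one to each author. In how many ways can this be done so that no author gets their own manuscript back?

This is the derangement count D_9: permutations of 9 items with no fixed point.
By inclusion–exclusion this is Σ_{j=0}^{9} (−1)^j C(9,j)·(9−j)!.
Computing: 362880 − 362880 + 181440 − 60480 + 15120 − 3024 + 504 − 72 + 9 − 1 = 133496.

133496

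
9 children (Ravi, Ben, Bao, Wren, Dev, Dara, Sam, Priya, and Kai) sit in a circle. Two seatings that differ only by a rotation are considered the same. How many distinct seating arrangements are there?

40320

Fix one person's seat to break rotational symmetry; the remaining 8 people can be arranged in (8)! = 40320 ways.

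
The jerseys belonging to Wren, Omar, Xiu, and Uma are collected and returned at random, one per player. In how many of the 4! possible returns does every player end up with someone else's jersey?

9

Let Aᵢ be the assignments in which player i gets their old jersey. We want the size of the complement of A₁∪…∪A_4.
By inclusion–exclusion this is Σ_{j=0}^{4} (−1)^j C(4,j)·(4−j)!.
Computing: 24 − 24 + 12 − 4 + 1 = 9.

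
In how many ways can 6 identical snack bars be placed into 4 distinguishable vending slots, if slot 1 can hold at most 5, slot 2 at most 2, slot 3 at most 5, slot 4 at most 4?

By stars and bars, unrestricted non-negative solutions to x_1+…+x_4 = 6 number C(6+3,3) = 84.
Subtract solutions that violate a single cap (substitute x_i' = x_i − (cap_i+1)): x_1 ≥ 6 gives C(3,3) = 1; x_2 ≥ 3 gives C(6,3) = 20; x_3 ≥ 6 gives C(3,3) = 1; x_4 ≥ 5 gives C(4,3) = 4. Together 26.
No two caps can be exceeded simultaneously, so the pair terms are all 0.
By inclusion–exclusion the count is 84 − 26 + 0 = 58.

58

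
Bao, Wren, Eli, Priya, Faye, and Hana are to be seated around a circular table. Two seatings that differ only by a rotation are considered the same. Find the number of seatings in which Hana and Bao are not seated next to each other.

72

All circular seatings of 6 people number (5)! = 120.
Those with Hana next to Bao: fuse the pair into one unit and seat 5 units around a circle — 2·(4)! = 48.
Subtracting, 120 − 48 = 72.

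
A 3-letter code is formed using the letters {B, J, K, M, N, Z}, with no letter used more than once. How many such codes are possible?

Choose and order 3 of the 6 symbols: the first letter has 6 options, the next 5, then 4.
That product is 6 × 5 × 4 = 120.

120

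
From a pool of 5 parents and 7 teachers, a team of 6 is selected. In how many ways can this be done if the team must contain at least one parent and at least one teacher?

917

With no constraint there are C(12,6) = 924 possible selections.
Subtract selections that omit an entire group: no parents → C(7,6) = 7; no teachers → C(5,6) = 0.
Both groups omitted at once is impossible, so 924 − 7 = 917.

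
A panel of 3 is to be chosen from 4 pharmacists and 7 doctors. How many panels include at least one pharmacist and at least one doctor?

Total 3-person selections from all 11: C(11,3) = 165.
Subtract selections that omit an entire group: no pharmacists → C(7,3) = 35; no doctors → C(4,3) = 4.
Both groups omitted at once is impossible, so 165 − 39 = 126.

126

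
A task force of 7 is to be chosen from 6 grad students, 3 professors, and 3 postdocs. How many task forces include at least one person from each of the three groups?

With no constraint there are C(12,7) = 792 possible selections.
Subtract selections that omit an entire group: no grad students → C(6,7) = 0; no professors → C(9,7) = 36; no postdocs → C(9,7) = 36.
Add back selections omitting two groups (i.e. drawn from a single group): C(6,7) + C(3,7) + C(3,7) = 0.
By inclusion–exclusion: 792 − 72 + 0 = 720.

720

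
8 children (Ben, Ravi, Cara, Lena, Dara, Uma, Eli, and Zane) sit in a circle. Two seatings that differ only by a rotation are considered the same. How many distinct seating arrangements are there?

Fix one person's seat to break rotational symmetry; the remaining 7 people can be arranged in (7)! = 5040 ways.

5040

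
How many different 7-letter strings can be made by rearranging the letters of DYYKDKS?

630

Letter multiplicities in DYYKDKS: D×2, K×2, S×1, Y×2.
So there are 7! / (2!·2!·2!) = 630 distinguishable arrangements.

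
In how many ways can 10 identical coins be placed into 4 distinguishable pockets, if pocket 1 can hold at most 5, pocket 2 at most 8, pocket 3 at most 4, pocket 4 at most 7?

Without the upper bounds there are C(13,3) = 286 ways to split 10 among 4 pockets.
Subtract solutions that violate a single cap (substitute x_i' = x_i − (cap_i+1)): x_1 ≥ 6 gives C(7,3) = 35; x_2 ≥ 9 gives C(4,3) = 4; x_3 ≥ 5 gives C(8,3) = 56; x_4 ≥ 8 gives C(5,3) = 10. Together 105.
No two caps can be exceeded simultaneously, so the pair terms are all 0.
By inclusion–exclusion the count is 286 − 105 + 0 = 181.

181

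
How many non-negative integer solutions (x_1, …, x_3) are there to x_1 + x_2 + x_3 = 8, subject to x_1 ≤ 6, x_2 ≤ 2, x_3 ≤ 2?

Ignoring the caps, the number of non-negative solutions to x_1+…+x_3 = 8 is C(10,2) = 45.
Subtract solutions that violate a single cap (substitute x_i' = x_i − (cap_i+1)): x_1 ≥ 7 gives C(3,2) = 3; x_2 ≥ 3 gives C(7,2) = 21; x_3 ≥ 3 gives C(7,2) = 21. Together 45.
Add back pairs where two caps are both exceeded: 0 + 0 + 6 = 6.
By inclusion–exclusion the count is 45 − 45 + 6 = 6.

6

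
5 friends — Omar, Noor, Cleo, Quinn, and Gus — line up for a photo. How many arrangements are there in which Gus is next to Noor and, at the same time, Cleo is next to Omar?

24

Treat {Gus,Noor} as one block (2 orders) and {Cleo,Omar} as another (2 orders).
That leaves 3 units to arrange: 2 × 2 × 3! = 4 × 6 = 24.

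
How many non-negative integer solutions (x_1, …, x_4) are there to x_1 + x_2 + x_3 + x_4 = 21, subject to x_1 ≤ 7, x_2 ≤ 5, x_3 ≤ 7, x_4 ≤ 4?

By stars and bars, unrestricted non-negative solutions to x_1+…+x_4 = 21 number C(21+3,3) = 2024.
Subtract solutions that violate a single cap (substitute x_i' = x_i − (cap_i+1)): x_1 ≥ 8 gives C(16,3) = 560; x_2 ≥ 6 gives C(18,3) = 816; x_3 ≥ 8 gives C(16,3) = 560; x_4 ≥ 5 gives C(19,3) = 969. Together 2905.
Add back pairs where two caps are both exceeded: 120 + 56 + 165 + 120 + 286 + 165 = 912.
Subtract triples: 0 + 10 + 1 + 10 = 21.
By inclusion–exclusion the count is 2024 − 2905 + 912 − 21 = 10.

10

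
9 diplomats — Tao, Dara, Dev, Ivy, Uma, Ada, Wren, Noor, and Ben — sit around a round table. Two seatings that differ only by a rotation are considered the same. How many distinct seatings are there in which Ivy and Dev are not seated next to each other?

30240

Without the restriction there are (8)! = 40320 seatings.
Seatings with Ivy beside Dev: treat them as a block with 2 internal orders, giving 2 × (7)! = 10080.
Subtracting, 40320 − 10080 = 30240.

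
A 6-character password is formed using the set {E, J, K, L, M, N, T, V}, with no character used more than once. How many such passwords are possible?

Choose and order 6 of the 8 symbols: the first character has 8 options, the next 7, and so on down to 3.
That product is 8 × 7 × 6 × 5 × 4 × 3 = 20160.

20160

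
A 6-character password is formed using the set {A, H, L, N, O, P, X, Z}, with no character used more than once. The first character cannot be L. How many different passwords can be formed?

17640

The first character has 8−1 = 7 choices (anything except L).
The remaining 5 characters are filled from the other 7 symbols without repetition: 7 × 6 × 5 × 4 × 3 = 2520.
Total: 7 × 2520 = 17640.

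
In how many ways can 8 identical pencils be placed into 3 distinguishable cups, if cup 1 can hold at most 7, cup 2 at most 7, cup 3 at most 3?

28

Without the upper bounds there are C(10,2) = 45 ways to split 8 among 3 cups.
Subtract solutions that violate a single cap (substitute x_i' = x_i − (cap_i+1)): x_1 ≥ 8 gives C(2,2) = 1; x_2 ≥ 8 gives C(2,2) = 1; x_3 ≥ 4 gives C(6,2) = 15. Together 17.
No two caps can be exceeded simultaneously, so the pair terms are all 0.
By inclusion–exclusion the count is 45 − 17 + 0 = 28.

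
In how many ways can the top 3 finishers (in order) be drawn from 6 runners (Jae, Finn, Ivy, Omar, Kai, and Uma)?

This is an ordered selection of 3 from 6: P(6,3).
That gives 6 × 5 × 4 = 120.

120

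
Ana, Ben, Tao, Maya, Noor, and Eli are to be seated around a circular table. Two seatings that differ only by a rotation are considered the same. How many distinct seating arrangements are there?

120

Around a circle, 6 distinct people have 6!/6 = (5)! = 120 rotationally distinct seatings.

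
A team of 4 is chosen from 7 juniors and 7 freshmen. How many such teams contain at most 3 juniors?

966

Split by how many juniors are chosen (0 through 3).
Sum: C(7,0)·C(7,4) + C(7,1)·C(7,3) + C(7,2)·C(7,2) + C(7,3)·C(7,1) = 35 + 245 + 441 + 245 = 966.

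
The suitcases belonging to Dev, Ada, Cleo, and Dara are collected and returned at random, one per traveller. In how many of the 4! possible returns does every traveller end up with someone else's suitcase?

This is the derangement count D_4: permutations of 4 items with no fixed point.
By inclusion–exclusion this is Σ_{j=0}^{4} (−1)^j C(4,j)·(4−j)!.
Computing: 24 − 24 + 12 − 4 + 1 = 9.

9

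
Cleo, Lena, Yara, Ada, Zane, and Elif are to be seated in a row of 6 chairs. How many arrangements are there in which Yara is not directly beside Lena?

480

Of the 6! = 720 arrangements, those with Yara and Lena adjacent number 2 × 5! = 240 (treat the pair as a block with 2 internal orders).
So 720 − 240 = 480 arrangements keep them apart.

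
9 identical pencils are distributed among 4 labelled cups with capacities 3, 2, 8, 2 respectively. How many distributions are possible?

By stars and bars, unrestricted non-negative solutions to x_1+…+x_4 = 9 number C(9+3,3) = 220.
Subtract solutions that violate a single cap (substitute x_i' = x_i − (cap_i+1)): x_1 ≥ 4 gives C(8,3) = 56; x_2 ≥ 3 gives C(9,3) = 84; x_3 ≥ 9 gives C(3,3) = 1; x_4 ≥ 3 gives C(9,3) = 84. Together 225.
Add back pairs where two caps are both exceeded: 10 + 0 + 10 + 0 + 20 + 0 = 40.
By inclusion–exclusion the count is 220 − 225 + 40 = 35.

35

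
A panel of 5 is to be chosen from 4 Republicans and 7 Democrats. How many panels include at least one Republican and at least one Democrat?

Unrestricted: C(11,5) = 462 ways to pick any 5 of the 11.
Subtract selections that omit an entire group: no Republicans → C(7,5) = 21; no Democrats → C(4,5) = 0.
Both groups omitted at once is impossible, so 462 − 21 = 441.

441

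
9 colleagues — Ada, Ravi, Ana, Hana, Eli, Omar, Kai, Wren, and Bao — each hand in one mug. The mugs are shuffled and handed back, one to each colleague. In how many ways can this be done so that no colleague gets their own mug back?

133496

Let Aᵢ be the assignments in which colleague i gets their own mug. We want the size of the complement of A₁∪…∪A_9.
By inclusion–exclusion this is Σ_{j=0}^{9} (−1)^j C(9,j)·(9−j)!.
Computing: 362880 − 362880 + 181440 − 60480 + 15120 − 3024 + 504 − 72 + 9 − 1 = 133496.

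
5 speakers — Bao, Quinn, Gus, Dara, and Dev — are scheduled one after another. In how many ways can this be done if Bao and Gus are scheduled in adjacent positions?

Place the 3 others and the Bao-Gus pair as 4 objects in a line; the pair has 2 internal arrangements.
So the count is 2·(4)! = 48.

48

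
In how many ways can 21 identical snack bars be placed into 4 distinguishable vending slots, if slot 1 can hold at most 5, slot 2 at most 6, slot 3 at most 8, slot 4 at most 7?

Ignoring the caps, the number of non-negative solutions to x_1+…+x_4 = 21 is C(24,3) = 2024.
Subtract solutions that violate a single cap (substitute x_i' = x_i − (cap_i+1)): x_1 ≥ 6 gives C(18,3) = 816; x_2 ≥ 7 gives C(17,3) = 680; x_3 ≥ 9 gives C(15,3) = 455; x_4 ≥ 8 gives C(16,3) = 560. Together 2511.
Add back pairs where two caps are both exceeded: 165 + 84 + 120 + 56 + 84 + 35 = 544.
Subtract triples: 0 + 1 + 0 + 0 = 1.
By inclusion–exclusion the count is 2024 − 2511 + 544 − 1 = 56.

56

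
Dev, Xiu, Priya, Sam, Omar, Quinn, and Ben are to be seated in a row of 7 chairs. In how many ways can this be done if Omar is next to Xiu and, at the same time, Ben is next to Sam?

Treat {Omar,Xiu} as one block (2 orders) and {Ben,Sam} as another (2 orders).
That leaves 5 units to arrange: 2 × 2 × 5! = 4 × 120 = 480.

480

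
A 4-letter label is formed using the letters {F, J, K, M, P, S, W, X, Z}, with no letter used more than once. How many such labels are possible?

With no repetition, fill the 4 letters in order: 9 choices, then 8, down to 6.
That product is 9 × 8 × 7 × 6 = 3024.

3024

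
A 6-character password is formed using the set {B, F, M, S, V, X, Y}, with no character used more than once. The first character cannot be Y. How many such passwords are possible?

The first character has 7−1 = 6 choices (anything except Y).
The remaining 5 characters are filled from the other 6 symbols without repetition: 6 × 5 × 4 × 3 × 2 = 720.
Total: 6 × 720 = 4320.

4320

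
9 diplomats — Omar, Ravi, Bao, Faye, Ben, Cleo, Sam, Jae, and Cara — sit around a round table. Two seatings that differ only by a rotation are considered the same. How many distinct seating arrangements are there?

Around a circle, 9 distinct people have 9!/9 = (8)! = 40320 rotationally distinct seatings.

40320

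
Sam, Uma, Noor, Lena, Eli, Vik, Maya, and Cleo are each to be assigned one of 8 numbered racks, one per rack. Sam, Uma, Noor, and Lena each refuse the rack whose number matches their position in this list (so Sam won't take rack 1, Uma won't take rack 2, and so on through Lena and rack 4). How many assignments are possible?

24024

Let Aᵢ (for 1 ≤ i ≤ 4) be the placements that put person i in their forbidden rack. Any j of these fix j positions, leaving (8−j)! ways to fill the rest, and there are C(4,j) ways to pick which j.
By inclusion–exclusion, the number of valid placements is Σ_{j=0}^{4} (−1)^j C(4,j)·(8−j)!.
Computing: 40320 − 20160 + 4320 − 480 + 24 = 24024.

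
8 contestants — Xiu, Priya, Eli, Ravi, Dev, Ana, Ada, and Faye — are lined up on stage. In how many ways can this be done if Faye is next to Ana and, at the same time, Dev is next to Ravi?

2880

Treat {Faye,Ana} as one block (2 orders) and {Dev,Ravi} as another (2 orders).
That leaves 6 units to arrange: 2 × 2 × 6! = 4 × 720 = 2880.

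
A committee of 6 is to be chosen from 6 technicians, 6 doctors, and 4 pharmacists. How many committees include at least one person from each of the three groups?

6666

Total 6-person selections from all 16: C(16,6) = 8008.
Selections missing a whole group: no technicians → C(10,6) = 210; no doctors → C(10,6) = 210; no pharmacists → C(12,6) = 924.
Add back selections omitting two groups (i.e. drawn from a single group): C(6,6) + C(6,6) + C(4,6) = 2.
By inclusion–exclusion: 8008 − 1344 + 2 = 6666.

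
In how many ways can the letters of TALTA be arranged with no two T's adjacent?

There are 5!/(2!·2!) = 30 arrangements of TALTA in total.
Arrangements with the T's together: treat TT as one letter, giving (4)!/(2!) = 12.
Hence 30 − 12 = 18.

18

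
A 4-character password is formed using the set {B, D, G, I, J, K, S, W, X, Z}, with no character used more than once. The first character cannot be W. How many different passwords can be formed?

The first character has 10−1 = 9 choices (anything except W).
The remaining 3 characters are filled from the other 9 symbols without repetition: 9 × 8 × 7 = 504.
Total: 9 × 504 = 4536.

4536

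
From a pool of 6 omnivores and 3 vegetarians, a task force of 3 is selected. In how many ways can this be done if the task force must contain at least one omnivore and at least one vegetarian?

63

Total 3-person selections from all 9: C(9,3) = 84.
Subtract selections that omit an entire group: no omnivores → C(3,3) = 1; no vegetarians → C(6,3) = 20.
Both groups omitted at once is impossible, so 84 − 21 = 63.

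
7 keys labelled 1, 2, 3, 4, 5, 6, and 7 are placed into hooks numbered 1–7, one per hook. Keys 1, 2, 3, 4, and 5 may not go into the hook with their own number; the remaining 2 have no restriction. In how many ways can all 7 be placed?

2428

Let Aᵢ (for 1 ≤ i ≤ 5) be the placements that put key i in its forbidden hook. Any j of these fix j positions, leaving (7−j)! ways to fill the rest, and there are C(5,j) ways to pick which j.
By inclusion–exclusion, the number of valid placements is Σ_{j=0}^{5} (−1)^j C(5,j)·(7−j)!.
Computing: 5040 − 3600 + 1200 − 240 + 30 − 2 = 2428.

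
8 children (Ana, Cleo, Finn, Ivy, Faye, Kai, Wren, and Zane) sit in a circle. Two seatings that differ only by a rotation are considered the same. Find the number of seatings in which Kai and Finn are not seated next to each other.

All circular seatings of 8 people number (7)! = 5040.
Those with Kai next to Finn: fuse the pair into one unit and seat 7 units around a circle — 2·(6)! = 1440.
Subtracting, 5040 − 1440 = 3600.

3600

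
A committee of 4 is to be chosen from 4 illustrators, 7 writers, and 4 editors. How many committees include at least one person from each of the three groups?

672

Unrestricted: C(15,4) = 1365 ways to pick any 4 of the 15.
Subtract selections that omit an entire group: no illustrators → C(11,4) = 330; no writers → C(8,4) = 70; no editors → C(11,4) = 330.
Add back selections omitting two groups (i.e. drawn from a single group): C(4,4) + C(7,4) + C(4,4) = 37.
By inclusion–exclusion: 1365 − 730 + 37 = 672.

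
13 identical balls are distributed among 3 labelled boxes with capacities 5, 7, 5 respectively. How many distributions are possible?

By stars and bars, unrestricted non-negative solutions to x_1+…+x_3 = 13 number C(13+2,2) = 105.
Subtract solutions that violate a single cap (substitute x_i' = x_i − (cap_i+1)): x_1 ≥ 6 gives C(9,2) = 36; x_2 ≥ 8 gives C(7,2) = 21; x_3 ≥ 6 gives C(9,2) = 36. Together 93.
Add back pairs where two caps are both exceeded: 0 + 3 + 0 = 3.
By inclusion–exclusion the count is 105 − 93 + 3 = 15.

15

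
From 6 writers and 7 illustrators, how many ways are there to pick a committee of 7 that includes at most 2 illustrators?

133

Split by how many illustrators are chosen (0 through 2).
Sum: C(7,0)·C(6,7) + C(7,1)·C(6,6) + C(7,2)·C(6,5) = 0 + 7 + 126 = 133.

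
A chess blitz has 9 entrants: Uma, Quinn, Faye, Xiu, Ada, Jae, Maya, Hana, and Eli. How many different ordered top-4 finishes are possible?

This is an ordered selection of 4 from 9: P(9,4).
That gives 9 × 8 × 7 × 6 = 3024.

3024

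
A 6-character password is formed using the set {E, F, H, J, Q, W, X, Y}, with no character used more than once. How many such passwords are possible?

20160

This is a permutation of 6 out of 8: P(8,6) = 8!/2!.
That product is 8 × 7 × 6 × 5 × 4 × 3 = 20160.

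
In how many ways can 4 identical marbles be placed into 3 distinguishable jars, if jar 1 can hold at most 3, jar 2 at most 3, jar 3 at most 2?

Ignoring the caps, the number of non-negative solutions to x_1+…+x_3 = 4 is C(6,2) = 15.
Subtract solutions that violate a single cap (substitute x_i' = x_i − (cap_i+1)): x_1 ≥ 4 gives C(2,2) = 1; x_2 ≥ 4 gives C(2,2) = 1; x_3 ≥ 3 gives C(3,2) = 3. Together 5.
No two caps can be exceeded simultaneously, so the pair terms are all 0.
By inclusion–exclusion the count is 15 − 5 + 0 = 10.

10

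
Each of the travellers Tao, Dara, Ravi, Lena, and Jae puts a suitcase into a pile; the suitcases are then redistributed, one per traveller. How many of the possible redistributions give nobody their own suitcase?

Count assignments avoiding every fixed point. For any j of the 5 travellers fixed to their own suitcase, the other 5−j can be arranged in (5−j)! ways.
By inclusion–exclusion this is Σ_{j=0}^{5} (−1)^j C(5,j)·(5−j)!.
Computing: 120 − 120 + 60 − 20 + 5 − 1 = 44.

44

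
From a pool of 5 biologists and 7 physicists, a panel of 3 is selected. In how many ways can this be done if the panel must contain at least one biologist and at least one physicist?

175

Unrestricted: C(12,3) = 220 ways to pick any 3 of the 12.
Selections missing a whole group: no biologists → C(7,3) = 35; no physicists → C(5,3) = 10.
Both groups omitted at once is impossible, so 220 − 45 = 175.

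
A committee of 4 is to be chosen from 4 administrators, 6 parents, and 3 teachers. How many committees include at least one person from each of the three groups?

360

With no constraint there are C(13,4) = 715 possible selections.
Selections missing a whole group: no administrators → C(9,4) = 126; no parents → C(7,4) = 35; no teachers → C(10,4) = 210.
Add back selections omitting two groups (i.e. drawn from a single group): C(4,4) + C(6,4) + C(3,4) = 16.
By inclusion–exclusion: 715 − 371 + 16 = 360.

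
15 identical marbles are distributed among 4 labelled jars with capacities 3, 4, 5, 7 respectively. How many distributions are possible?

By stars and bars, unrestricted non-negative solutions to x_1+…+x_4 = 15 number C(15+3,3) = 816.
Subtract solutions that violate a single cap (substitute x_i' = x_i − (cap_i+1)): x_1 ≥ 4 gives C(14,3) = 364; x_2 ≥ 5 gives C(13,3) = 286; x_3 ≥ 6 gives C(12,3) = 220; x_4 ≥ 8 gives C(10,3) = 120. Together 990.
Add back pairs where two caps are both exceeded: 84 + 56 + 20 + 35 + 10 + 4 = 209.
Subtract triples: 1 + 0 + 0 + 0 = 1.
By inclusion–exclusion the count is 816 − 990 + 209 − 1 = 34.

34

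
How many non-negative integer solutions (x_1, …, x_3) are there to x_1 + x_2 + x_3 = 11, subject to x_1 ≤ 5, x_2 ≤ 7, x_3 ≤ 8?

41

Ignoring the caps, the number of non-negative solutions to x_1+…+x_3 = 11 is C(13,2) = 78.
Subtract solutions that violate a single cap (substitute x_i' = x_i − (cap_i+1)): x_1 ≥ 6 gives C(7,2) = 21; x_2 ≥ 8 gives C(5,2) = 10; x_3 ≥ 9 gives C(4,2) = 6. Together 37.
No two caps can be exceeded simultaneously, so the pair terms are all 0.
By inclusion–exclusion the count is 78 − 37 + 0 = 41.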